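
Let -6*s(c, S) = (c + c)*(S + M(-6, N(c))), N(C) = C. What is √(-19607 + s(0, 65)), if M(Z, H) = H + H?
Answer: I*√19607 ≈ 140.02*I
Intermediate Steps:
M(Z, H) = 2*H
s(c, S) = -c*(S + 2*c)/3 (s(c, S) = -(c + c)*(S + 2*c)/6 = -2*c*(S + 2*c)/6 = -c*(S + 2*c)/3)
√(-19607 + s(0, 65)) = √(-19607 - ⅓*0*(65 + 2*0)) = √(-19607 - ⅓*0*(65 + 0)) = √(-19607 - ⅓*0*65) = √(-19607 + 0) = √(-19607) = I*√19607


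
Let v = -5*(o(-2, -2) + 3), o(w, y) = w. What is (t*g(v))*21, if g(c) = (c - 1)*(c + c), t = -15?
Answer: -18900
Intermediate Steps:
v = -5 (v = -5*(-2 + 3) = -5*1 = -5)
g(c) = 2*c*(-1 + c) (g(c) = (-1 + c)*(2*c) = 2*c*(-1 + c))
(t*g(v))*21 = -30*(-5)*(-1 - 5)*21 = -30*(-5)*(-6)*21 = -15*60*21 = -900*21 = -18900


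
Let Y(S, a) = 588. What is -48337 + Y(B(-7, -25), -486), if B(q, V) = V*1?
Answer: -47749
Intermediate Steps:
B(q, V) = V
-48337 + Y(B(-7, -25), -486) = -48337 + 588 = -47749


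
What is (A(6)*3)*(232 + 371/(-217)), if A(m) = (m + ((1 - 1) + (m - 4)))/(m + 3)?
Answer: 57112/93 ≈ 614.11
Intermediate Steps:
A(m) = (-4 + 2*m)/(3 + m) (A(m) = (m + (0 + (-4 + m)))/(3 + m) = (m + (-4 + m))/(3 + m) = (-4 + 2*m)/(3 + m))
(A(6)*3)*(232 + 371/(-217)) = ((2*(-2 + 6)/(3 + 6))*3)*(232 + 371/(-217)) = ((2*4/9)*3)*(232 + 371*(-1/217)) = ((2*(⅑)*4)*3)*(232 - 53/31) = ((8/9)*3)*(7139/31) = (8/3)*(7139/31) = 57112/93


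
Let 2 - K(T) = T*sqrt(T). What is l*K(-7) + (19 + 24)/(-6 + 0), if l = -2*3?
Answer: -115/6 - 42*I*sqrt(7) ≈ -19.167 - 111.12*I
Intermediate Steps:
K(T) = 2 - T**(3/2) (K(T) = 2 - T*sqrt(T) = 2 - T**(3/2))
l = -6
l*K(-7) + (19 + 24)/(-6 + 0) = -6*(2 - (-7)**(3/2)) + (19 + 24)/(-6 + 0) = -6*(2 - (-7)*I*sqrt(7)) + 43/(-6) = -6*(2 + 7*I*sqrt(7)) + 43*(-1/6) = (-12 - 42*I*sqrt(7)) - 43/6 = -115/6 - 42*I*sqrt(7)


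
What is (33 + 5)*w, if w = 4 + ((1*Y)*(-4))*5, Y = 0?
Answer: 152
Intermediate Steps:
w = 4 (w = 4 + ((1*0)*(-4))*5 = 4 + (0*(-4))*5 = 4 + 0*5 = 4 + 0 = 4)
(33 + 5)*w = (33 + 5)*4 = 38*4 = 152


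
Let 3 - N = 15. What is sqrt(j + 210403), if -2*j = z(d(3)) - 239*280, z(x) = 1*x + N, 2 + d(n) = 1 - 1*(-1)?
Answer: 23*sqrt(461) ≈ 493.83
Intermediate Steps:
d(n) = 0 (d(n) = -2 + (1 - 1*(-1)) = -2 + (1 + 1) = -2 + 2 = 0)
N = -12 (N = 3 - 1*15 = 3 - 15 = -12)
z(x) = -12 + x (z(x) = 1*x - 12 = x - 12 = -12 + x)
j = 33466 (j = -((-12 + 0) - 239*280)/2 = -(-12 - 66920)/2 = -1/2*(-66932) = 33466)
sqrt(j + 210403) = sqrt(33466 + 210403) = sqrt(243869) = 23*sqrt(461)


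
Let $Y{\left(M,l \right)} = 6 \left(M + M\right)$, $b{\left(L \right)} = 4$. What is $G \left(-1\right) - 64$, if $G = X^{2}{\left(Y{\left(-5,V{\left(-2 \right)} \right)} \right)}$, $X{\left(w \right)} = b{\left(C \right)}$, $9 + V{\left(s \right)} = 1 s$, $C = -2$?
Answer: $-80$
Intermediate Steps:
$V{\left(s \right)} = -9 + s$ ($V{\left(s \right)} = -9 + 1 s = -9 + s$)
$Y{\left(M,l \right)} = 12 M$ ($Y{\left(M,l \right)} = 6 \cdot 2 M = 12 M$)
$X{\left(w \right)} = 4$
$G = 16$ ($G = 4^{2} = 16$)
$G \left(-1\right) - 64 = 16 \left(-1\right) - 64 = -16 - 64 = -80$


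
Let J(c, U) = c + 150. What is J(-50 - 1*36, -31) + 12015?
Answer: 12079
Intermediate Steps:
J(c, U) = 150 + c
J(-50 - 1*36, -31) + 12015 = (150 + (-50 - 1*36)) + 12015 = (150 + (-50 - 36)) + 12015 = (150 - 86) + 12015 = 64 + 12015 = 12079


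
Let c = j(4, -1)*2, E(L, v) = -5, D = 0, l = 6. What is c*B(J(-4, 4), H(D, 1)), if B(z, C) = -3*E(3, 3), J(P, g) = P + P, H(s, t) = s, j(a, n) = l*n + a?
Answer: -60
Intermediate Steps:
j(a, n) = a + 6*n (j(a, n) = 6*n + a = a + 6*n)
J(P, g) = 2*P
c = -4 (c = (4 + 6*(-1))*2 = (4 - 6)*2 = -2*2 = -4)
B(z, C) = 15 (B(z, C) = -3*(-5) = 15)
c*B(J(-4, 4), H(D, 1)) = -4*15 = -60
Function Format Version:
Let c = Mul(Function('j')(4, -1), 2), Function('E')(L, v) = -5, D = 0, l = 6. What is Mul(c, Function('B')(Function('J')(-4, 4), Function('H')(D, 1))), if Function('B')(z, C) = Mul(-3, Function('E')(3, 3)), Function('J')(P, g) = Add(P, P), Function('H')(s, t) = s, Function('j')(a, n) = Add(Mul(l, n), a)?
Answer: -60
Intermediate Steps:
Function('j')(a, n) = Add(a, Mul(6, n)) (Function('j')(a, n) = Add(Mul(6, n), a) = Add(a, Mul(6, n)))
Function('J')(P, g) = Mul(2, P)
c = -4 (c = Mul(Add(4, Mul(6, -1)), 2) = Mul(Add(4, -6), 2) = Mul(-2, 2) = -4)
Function('B')(z, C) = 15 (Function('B')(z, C) = Mul(-3, -5) = 15)
Mul(c, Function('B')(Function('J')(-4, 4), Function('H')(D, 1))) = Mul(-4, 15) = -60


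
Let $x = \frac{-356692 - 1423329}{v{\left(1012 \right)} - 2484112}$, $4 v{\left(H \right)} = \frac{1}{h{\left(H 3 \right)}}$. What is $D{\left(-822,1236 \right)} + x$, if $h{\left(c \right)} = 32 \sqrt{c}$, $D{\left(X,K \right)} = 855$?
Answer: $\frac{262660030203821244284073}{306947465757648224255} + \frac{455685376 \sqrt{759}}{306947465757648224255} \approx 855.72$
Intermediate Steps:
$v{\left(H \right)} = \frac{\sqrt{3}}{384 \sqrt{H}}$ ($v{\left(H \right)} = \frac{1}{4 \cdot 32 \sqrt{H 3}} = \frac{1}{4 \cdot 32 \sqrt{3 H}} = \frac{1}{4 \cdot 32 \sqrt{3} \sqrt{H}} = \frac{\frac{1}{96} \sqrt{3} \frac{1}{\sqrt{H}}}{4} = \frac{\sqrt{3}}{384 \sqrt{H}}$)
$x = - \frac{1780021}{-2484112 + \frac{\sqrt{759}}{194304}}$ ($x = \frac{-356692 - 1423329}{\frac{\sqrt{3}}{384 \cdot 2 \sqrt{253}} - 2484112} = - \frac{1780021}{\frac{\sqrt{3} \frac{\sqrt{253}}{506}}{384} - 2484112} = - \frac{1780021}{\frac{\sqrt{759}}{194304} - 2484112} = - \frac{1780021}{-2484112 + \frac{\sqrt{759}}{194304}} \approx 0.71656$)
$D{\left(-822,1236 \right)} + x = 855 + \left(\frac{219946981032012546048}{306947465757648224255} + \frac{455685376 \sqrt{759}}{306947465757648224255}\right) = \frac{262660030203821244284073}{306947465757648224255} + \frac{455685376 \sqrt{759}}{306947465757648224255}$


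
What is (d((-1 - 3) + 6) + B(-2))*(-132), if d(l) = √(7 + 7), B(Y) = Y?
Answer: 264 - 132*√14 ≈ -229.90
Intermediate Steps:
d(l) = √14
(d((-1 - 3) + 6) + B(-2))*(-132) = (√14 - 2)*(-132) = (-2 + √14)*(-132) = 264 - 132*√14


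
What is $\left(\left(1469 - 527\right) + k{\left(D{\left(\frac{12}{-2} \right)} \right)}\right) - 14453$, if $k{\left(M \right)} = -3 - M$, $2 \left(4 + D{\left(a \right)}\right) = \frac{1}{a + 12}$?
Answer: $- \frac{162121}{12} \approx -13510.0$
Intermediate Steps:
$D{\left(a \right)} = -4 + \frac{1}{2 \left(12 + a\right)}$ ($D{\left(a \right)} = -4 + \frac{1}{2 \left(a + 12\right)} = -4 + \frac{1}{2 \left(12 + a\right)}$)
$\left(\left(1469 - 527\right) + k{\left(D{\left(\frac{12}{-2} \right)} \right)}\right) - 14453 = \left(\left(1469 - 527\right) - \left(3 + \frac{-95 - 8 \frac{12}{-2}}{2 \left(12 + \frac{12}{-2}\right)}\right)\right) - 14453 = \left(\left(1469 - 527\right) - \left(3 + \frac{-95 - 8 \cdot 12 \left(- \frac{1}{2}\right)}{2 \left(12 + 12 \left(- \frac{1}{2}\right)\right)}\right)\right) - 14453 = \left(942 - \left(3 + \frac{-95 - -48}{2 \left(12 - 6\right)}\right)\right) - 14453 = \left(942 - \left(3 + \frac{-95 + 48}{2 \cdot 6}\right)\right) - 14453 = \left(942 - \left(3 + \frac{1}{2} \cdot \frac{1}{6} \left(-47\right)\right)\right) - 14453 = \left(942 - - \frac{11}{12}\right) - 14453 = \left(942 + \left(-3 + \frac{47}{12}\right)\right) - 14453 = \left(942 + \frac{11}{12}\right) - 14453 = \frac{11315}{12} - 14453 = - \frac{162121}{12}$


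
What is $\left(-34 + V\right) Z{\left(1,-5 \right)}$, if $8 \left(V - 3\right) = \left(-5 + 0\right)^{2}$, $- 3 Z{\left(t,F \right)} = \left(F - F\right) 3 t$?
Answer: $0$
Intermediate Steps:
$Z{\left(t,F \right)} = 0$ ($Z{\left(t,F \right)} = - \frac{\left(F - F\right) 3 t}{3} = - \frac{0 \cdot 3 t}{3} = - \frac{0 t}{3} = \left(- \frac{1}{3}\right) 0 = 0$)
$V = \frac{49}{8}$ ($V = 3 + \frac{\left(-5 + 0\right)^{2}}{8} = 3 + \frac{\left(-5\right)^{2}}{8} = 3 + \frac{1}{8} \cdot 25 = 3 + \frac{25}{8} = \frac{49}{8} \approx 6.125$)
$\left(-34 + V\right) Z{\left(1,-5 \right)} = \left(-34 + \frac{49}{8}\right) 0 = \left(- \frac{223}{8}\right) 0 = 0$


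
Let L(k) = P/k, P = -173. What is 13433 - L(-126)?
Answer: 1692385/126 ≈ 13432.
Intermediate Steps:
L(k) = -173/k
13433 - L(-126) = 13433 - (-173)/(-126) = 13433 - (-173)*(-1)/126 = 13433 - 1*173/126 = 13433 - 173/126 = 1692385/126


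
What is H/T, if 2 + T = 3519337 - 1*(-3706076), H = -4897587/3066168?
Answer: -1632529/7384774665016 ≈ -2.2107e-7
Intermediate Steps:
H = -1632529/1022056 (H = -4897587*1/3066168 = -1632529/1022056 ≈ -1.5973)
T = 7225411 (T = -2 + (3519337 - 1*(-3706076)) = -2 + (3519337 + 3706076) = -2 + 7225413 = 7225411)
H/T = -1632529/1022056/7225411 = -1632529/1022056*1/7225411 = -1632529/7384774665016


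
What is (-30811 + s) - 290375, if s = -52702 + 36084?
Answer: -337804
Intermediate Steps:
s = -16618
(-30811 + s) - 290375 = (-30811 - 16618) - 290375 = -47429 - 290375 = -337804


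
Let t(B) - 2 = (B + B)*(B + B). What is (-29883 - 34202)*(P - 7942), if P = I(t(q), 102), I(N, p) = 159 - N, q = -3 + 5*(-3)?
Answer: 581955885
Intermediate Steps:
q = -18 (q = -3 - 15 = -18)
t(B) = 2 + 4*B**2 (t(B) = 2 + (B + B)*(B + B) = 2 + (2*B)*(2*B) = 2 + 4*B**2)
P = -1139 (P = 159 - (2 + 4*(-18)**2) = 159 - (2 + 4*324) = 159 - (2 + 1296) = 159 - 1*1298 = 159 - 1298 = -1139)
(-29883 - 34202)*(P - 7942) = (-29883 - 34202)*(-1139 - 7942) = -64085*(-9081) = 581955885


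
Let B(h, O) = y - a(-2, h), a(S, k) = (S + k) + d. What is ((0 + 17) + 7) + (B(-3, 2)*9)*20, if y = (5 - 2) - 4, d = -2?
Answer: 1104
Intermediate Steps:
a(S, k) = -2 + S + k (a(S, k) = (S + k) - 2 = -2 + S + k)
y = -1 (y = 3 - 4 = -1)
B(h, O) = 3 - h (B(h, O) = -1 - (-2 - 2 + h) = -1 - (-4 + h) = -1 + (4 - h) = 3 - h)
((0 + 17) + 7) + (B(-3, 2)*9)*20 = ((0 + 17) + 7) + ((3 - 1*(-3))*9)*20 = (17 + 7) + ((3 + 3)*9)*20 = 24 + (6*9)*20 = 24 + 54*20 = 24 + 1080 = 1104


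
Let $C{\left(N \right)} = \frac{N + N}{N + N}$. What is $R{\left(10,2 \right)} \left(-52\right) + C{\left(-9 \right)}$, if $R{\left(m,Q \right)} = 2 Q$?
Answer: $-207$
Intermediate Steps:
$C{\left(N \right)} = 1$ ($C{\left(N \right)} = \frac{2 N}{2 N} = 2 N \frac{1}{2 N} = 1$)
$R{\left(10,2 \right)} \left(-52\right) + C{\left(-9 \right)} = 2 \cdot 2 \left(-52\right) + 1 = 4 \left(-52\right) + 1 = -208 + 1 = -207$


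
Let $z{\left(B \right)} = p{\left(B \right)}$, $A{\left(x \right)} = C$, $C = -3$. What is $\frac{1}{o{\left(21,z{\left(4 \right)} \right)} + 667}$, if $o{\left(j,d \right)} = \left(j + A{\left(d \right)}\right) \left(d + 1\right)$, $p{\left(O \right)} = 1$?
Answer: $\frac{1}{703} \approx 0.0014225$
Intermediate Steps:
$A{\left(x \right)} = -3$
$z{\left(B \right)} = 1$
$o{\left(j,d \right)} = \left(1 + d\right) \left(-3 + j\right)$ ($o{\left(j,d \right)} = \left(j - 3\right) \left(d + 1\right) = \left(-3 + j\right) \left(1 + d\right) = \left(1 + d\right) \left(-3 + j\right)$)
$\frac{1}{o{\left(21,z{\left(4 \right)} \right)} + 667} = \frac{1}{\left(-3 + 21 - 3 + 1 \cdot 21\right) + 667} = \frac{1}{\left(-3 + 21 - 3 + 21\right) + 667} = \frac{1}{36 + 667} = \frac{1}{703}$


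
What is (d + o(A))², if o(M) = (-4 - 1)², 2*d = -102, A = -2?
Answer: 676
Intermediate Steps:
d = -51 (d = (½)*(-102) = -51)
o(M) = 25 (o(M) = (-5)² = 25)
(d + o(A))² = (-51 + 25)² = (-26)² = 676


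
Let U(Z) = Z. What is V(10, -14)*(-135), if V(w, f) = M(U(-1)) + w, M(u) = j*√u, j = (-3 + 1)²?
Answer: -1350 - 540*I ≈ -1350.0 - 540.0*I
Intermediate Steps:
j = 4 (j = (-2)² = 4)
M(u) = 4*√u
V(w, f) = w + 4*I (V(w, f) = 4*√(-1) + w = 4*I + w = w + 4*I)
V(10, -14)*(-135) = (10 + 4*I)*(-135) = -1350 - 540*I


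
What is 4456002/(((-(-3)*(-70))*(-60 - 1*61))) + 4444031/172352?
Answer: 146820614069/729910720 ≈ 201.15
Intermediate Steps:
4456002/(((-(-3)*(-70))*(-60 - 1*61))) + 4444031/172352 = 4456002/(((-3*70)*(-60 - 61))) + 4444031*(1/172352) = 4456002/((-210*(-121))) + 4444031/172352 = 4456002/25410 + 4444031/172352 = 4456002*(1/25410) + 4444031/172352 = 742667/4235 + 4444031/172352 = 146820614069/729910720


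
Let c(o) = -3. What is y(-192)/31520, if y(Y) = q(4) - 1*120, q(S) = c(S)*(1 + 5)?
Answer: -69/15760 ≈ -0.0043782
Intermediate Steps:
q(S) = -18 (q(S) = -3*(1 + 5) = -3*6 = -18)
y(Y) = -138 (y(Y) = -18 - 1*120 = -18 - 120 = -138)
y(-192)/31520 = -138/31520 = -138*1/31520 = -69/15760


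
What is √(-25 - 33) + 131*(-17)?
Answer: -2227 + I*√58 ≈ -2227.0 + 7.6158*I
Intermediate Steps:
√(-25 - 33) + 131*(-17) = √(-58) - 2227 = I*√58 - 2227 = -2227 + I*√58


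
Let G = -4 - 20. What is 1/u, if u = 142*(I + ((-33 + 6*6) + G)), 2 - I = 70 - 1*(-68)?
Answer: -1/22294 ≈ -4.4855e-5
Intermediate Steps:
G = -24 (G = -4 - 5*4 = -4 - 20 = -24)
I = -136 (I = 2 - (70 - 1*(-68)) = 2 - (70 + 68) = 2 - 1*138 = 2 - 138 = -136)
u = -22294 (u = 142*(-136 + ((-33 + 6*6) - 24)) = 142*(-136 + ((-33 + 36) - 24)) = 142*(-136 + (3 - 24)) = 142*(-136 - 21) = 142*(-157) = -22294)
1/u = 1/(-22294) = -1/22294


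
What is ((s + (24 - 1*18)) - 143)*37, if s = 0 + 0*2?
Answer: -5069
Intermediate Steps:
s = 0 (s = 0 + 0 = 0)
((s + (24 - 1*18)) - 143)*37 = ((0 + (24 - 1*18)) - 143)*37 = ((0 + (24 - 18)) - 143)*37 = ((0 + 6) - 143)*37 = (6 - 143)*37 = -137*37 = -5069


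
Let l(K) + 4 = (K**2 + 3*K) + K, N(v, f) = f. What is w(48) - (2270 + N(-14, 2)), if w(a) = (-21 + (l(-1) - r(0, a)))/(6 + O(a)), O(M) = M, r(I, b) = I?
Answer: -61358/27 ≈ -2272.5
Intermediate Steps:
l(K) = -4 + K**2 + 4*K (l(K) = -4 + ((K**2 + 3*K) + K) = -4 + (K**2 + 4*K) = -4 + K**2 + 4*K)
w(a) = -28/(6 + a) (w(a) = (-21 + ((-4 + (-1)**2 + 4*(-1)) - 1*0))/(6 + a) = (-21 + ((-4 + 1 - 4) + 0))/(6 + a) = (-21 + (-7 + 0))/(6 + a) = (-21 - 7)/(6 + a) = -28/(6 + a))
w(48) - (2270 + N(-14, 2)) = -28/(6 + 48) - (2270 + 2) = -28/54 - 1*2272 = -28*1/54 - 2272 = -14/27 - 2272 = -61358/27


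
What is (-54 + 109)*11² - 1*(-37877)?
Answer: 44532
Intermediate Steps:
(-54 + 109)*11² - 1*(-37877) = 55*121 + 37877 = 6655 + 37877 = 44532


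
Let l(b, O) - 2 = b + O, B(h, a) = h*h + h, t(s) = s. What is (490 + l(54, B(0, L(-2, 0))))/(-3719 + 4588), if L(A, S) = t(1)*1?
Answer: 546/869 ≈ 0.62831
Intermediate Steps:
L(A, S) = 1 (L(A, S) = 1*1 = 1)
B(h, a) = h + h² (B(h, a) = h² + h = h + h²)
l(b, O) = 2 + O + b (l(b, O) = 2 + (b + O) = 2 + (O + b) = 2 + O + b)
(490 + l(54, B(0, L(-2, 0))))/(-3719 + 4588) = (490 + (2 + 0*(1 + 0) + 54))/(-3719 + 4588) = (490 + (2 + 0*1 + 54))/869 = (490 + (2 + 0 + 54))*(1/869) = (490 + 56)*(1/869) = 546*(1/869) = 546/869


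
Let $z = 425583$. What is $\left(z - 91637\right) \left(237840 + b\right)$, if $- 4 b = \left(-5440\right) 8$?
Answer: $83059049120$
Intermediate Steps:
$b = 10880$ ($b = - \frac{\left(-5440\right) 8}{4} = \left(- \frac{1}{4}\right) \left(-43520\right) = 10880$)
$\left(z - 91637\right) \left(237840 + b\right) = \left(425583 - 91637\right) \left(237840 + 10880\right) = 333946 \cdot 248720 = 83059049120$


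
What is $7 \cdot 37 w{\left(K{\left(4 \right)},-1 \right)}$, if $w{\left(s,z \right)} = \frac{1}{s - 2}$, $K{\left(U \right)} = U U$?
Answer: $\frac{37}{2} \approx 18.5$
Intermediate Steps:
$K{\left(U \right)} = U^{2}$
$w{\left(s,z \right)} = \frac{1}{-2 + s}$
$7 \cdot 37 w{\left(K{\left(4 \right)},-1 \right)} = \frac{7 \cdot 37}{-2 + 4^{2}} = \frac{259}{-2 + 16} = \frac{259}{14} = 259 \cdot \frac{1}{14} = \frac{37}{2}$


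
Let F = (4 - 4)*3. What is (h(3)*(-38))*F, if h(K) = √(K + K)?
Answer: 0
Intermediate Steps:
h(K) = √2*√K (h(K) = √(2*K) = √2*√K)
F = 0 (F = 0*3 = 0)
(h(3)*(-38))*F = ((√2*√3)*(-38))*0 = (√6*(-38))*0 = -38*√6*0 = 0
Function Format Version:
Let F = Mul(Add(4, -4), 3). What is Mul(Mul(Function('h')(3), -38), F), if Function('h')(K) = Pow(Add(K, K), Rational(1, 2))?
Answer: 0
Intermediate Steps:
Function('h')(K) = Mul(Pow(2, Rational(1, 2)), Pow(K, Rational(1, 2))) (Function('h')(K) = Pow(Mul(2, K), Rational(1, 2)) = Mul(Pow(2, Rational(1, 2)), Pow(K, Rational(1, 2))))
F = 0 (F = Mul(0, 3) = 0)
Mul(Mul(Function('h')(3), -38), F) = Mul(Mul(Mul(Pow(2, Rational(1, 2)), Pow(3, Rational(1, 2))), -38), 0) = Mul(Mul(Pow(6, Rational(1, 2)), -38), 0) = Mul(Mul(-38, Pow(6, Rational(1, 2))), 0) = 0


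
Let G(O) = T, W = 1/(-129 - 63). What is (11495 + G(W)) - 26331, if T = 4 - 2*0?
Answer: -14832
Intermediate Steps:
W = -1/192 (W = 1/(-192) = -1/192 ≈ -0.0052083)
T = 4 (T = 4 + 0 = 4)
G(O) = 4
(11495 + G(W)) - 26331 = (11495 + 4) - 26331 = 11499 - 26331 = -14832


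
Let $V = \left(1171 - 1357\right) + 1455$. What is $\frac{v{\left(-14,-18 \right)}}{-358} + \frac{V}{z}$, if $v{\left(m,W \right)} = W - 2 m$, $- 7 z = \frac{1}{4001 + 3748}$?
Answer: $- \frac{12321351698}{179} \approx -6.8834 \cdot 10^{7}$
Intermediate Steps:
$z = - \frac{1}{54243}$ ($z = - \frac{1}{7 \left(4001 + 3748\right)} = - \frac{1}{7 \cdot 7749} = \left(- \frac{1}{7}\right) \frac{1}{7749} = - \frac{1}{54243} \approx -1.8436 \cdot 10^{-5}$)
$V = 1269$ ($V = -186 + 1455 = 1269$)
$\frac{v{\left(-14,-18 \right)}}{-358} + \frac{V}{z} = \frac{-18 - -28}{-358} + \frac{1269}{- \frac{1}{54243}} = \left(-18 + 28\right) \left(- \frac{1}{358}\right) + 1269 \left(-54243\right) = 10 \left(- \frac{1}{358}\right) - 68834367 = - \frac{5}{179} - 68834367 = - \frac{12321351698}{179}$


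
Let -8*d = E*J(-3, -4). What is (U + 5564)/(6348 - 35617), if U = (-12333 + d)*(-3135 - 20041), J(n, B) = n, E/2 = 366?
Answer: -279473360/29269 ≈ -9548.4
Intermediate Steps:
E = 732 (E = 2*366 = 732)
d = 549/2 (d = -183*(-3)/2 = -⅛*(-2196) = 549/2 ≈ 274.50)
U = 279467796 (U = (-12333 + 549/2)*(-3135 - 20041) = -24117/2*(-23176) = 279467796)
(U + 5564)/(6348 - 35617) = (279467796 + 5564)/(6348 - 35617) = 279473360/(-29269) = 279473360*(-1/29269) = -279473360/29269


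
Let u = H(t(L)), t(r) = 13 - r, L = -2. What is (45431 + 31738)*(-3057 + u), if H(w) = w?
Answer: -234748098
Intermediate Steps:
u = 15 (u = 13 - 1*(-2) = 13 + 2 = 15)
(45431 + 31738)*(-3057 + u) = (45431 + 31738)*(-3057 + 15) = 77169*(-3042) = -234748098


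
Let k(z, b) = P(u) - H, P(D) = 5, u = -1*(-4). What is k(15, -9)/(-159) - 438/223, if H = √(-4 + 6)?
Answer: -70757/35457 + √2/159 ≈ -1.9867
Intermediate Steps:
u = 4
H = √2 ≈ 1.4142
k(z, b) = 5 - √2
k(15, -9)/(-159) - 438/223 = (5 - √2)/(-159) - 438/223 = (5 - √2)*(-1/159) - 438*1/223 = (-5/159 + √2/159) - 438/223 = -70757/35457 + √2/159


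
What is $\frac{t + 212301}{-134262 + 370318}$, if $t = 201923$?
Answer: $\frac{51778}{29507} \approx 1.7548$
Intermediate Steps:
$\frac{t + 212301}{-134262 + 370318} = \frac{201923 + 212301}{-134262 + 370318} = \frac{414224}{236056} = 414224 \cdot \frac{1}{236056} = \frac{51778}{29507}$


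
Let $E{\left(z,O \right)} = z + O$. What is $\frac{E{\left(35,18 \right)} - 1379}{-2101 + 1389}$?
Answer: $\frac{663}{356} \approx 1.8624$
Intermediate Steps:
$E{\left(z,O \right)} = O + z$
$\frac{E{\left(35,18 \right)} - 1379}{-2101 + 1389} = \frac{\left(18 + 35\right) - 1379}{-2101 + 1389} = \frac{53 - 1379}{-712} = \left(-1326\right) \left(- \frac{1}{712}\right) = \frac{663}{356}$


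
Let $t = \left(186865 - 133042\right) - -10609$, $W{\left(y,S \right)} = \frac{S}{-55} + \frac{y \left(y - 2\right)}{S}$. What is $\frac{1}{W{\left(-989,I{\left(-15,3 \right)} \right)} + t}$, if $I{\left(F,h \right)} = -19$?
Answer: $\frac{1045}{13426356} \approx 7.7832 \cdot 10^{-5}$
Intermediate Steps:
$W{\left(y,S \right)} = - \frac{S}{55} + \frac{y \left(-2 + y\right)}{S}$ ($W{\left(y,S \right)} = S \left(- \frac{1}{55}\right) + \frac{y \left(-2 + y\right)}{S} = - \frac{S}{55} + \frac{y \left(-2 + y\right)}{S}$)
$t = 64432$ ($t = \left(186865 - 133042\right) + 10609 = 53823 + 10609 = 64432$)
$\frac{1}{W{\left(-989,I{\left(-15,3 \right)} \right)} + t} = \frac{1}{\frac{\left(-989\right)^{2} - -1978 - \frac{\left(-19\right)^{2}}{55}}{-19} + 64432} = \frac{1}{- \frac{978121 + 1978 - \frac{361}{55}}{19} + 64432} = \frac{1}{\left(- \frac{1}{19}\right) \frac{53905084}{55} + 64432} = \frac{1}{- \frac{53905084}{1045} + 64432} = \frac{1}{\frac{13426356}{1045}} = \frac{1045}{13426356}$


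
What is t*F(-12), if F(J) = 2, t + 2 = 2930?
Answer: 5856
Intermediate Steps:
t = 2928 (t = -2 + 2930 = 2928)
t*F(-12) = 2928*2 = 5856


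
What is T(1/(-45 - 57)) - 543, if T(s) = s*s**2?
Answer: -576235945/1061208 ≈ -543.00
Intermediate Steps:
T(s) = s**3
T(1/(-45 - 57)) - 543 = (1/(-45 - 57))**3 - 543 = (1/(-102))**3 - 543 = (-1/102)**3 - 543 = -1/1061208 - 543 = -576235945/1061208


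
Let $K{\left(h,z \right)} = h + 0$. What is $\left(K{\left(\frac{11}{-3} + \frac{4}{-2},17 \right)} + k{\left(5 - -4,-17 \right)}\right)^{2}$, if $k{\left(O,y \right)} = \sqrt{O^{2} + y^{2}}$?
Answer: $\frac{3619}{9} - \frac{34 \sqrt{370}}{3} \approx 184.11$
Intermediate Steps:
$K{\left(h,z \right)} = h$
$\left(K{\left(\frac{11}{-3} + \frac{4}{-2},17 \right)} + k{\left(5 - -4,-17 \right)}\right)^{2} = \left(\left(\frac{11}{-3} + \frac{4}{-2}\right) + \sqrt{\left(5 - -4\right)^{2} + \left(-17\right)^{2}}\right)^{2} = \left(\left(11 \left(- \frac{1}{3}\right) + 4 \left(- \frac{1}{2}\right)\right) + \sqrt{\left(5 + 4\right)^{2} + 289}\right)^{2} = \left(\left(- \frac{11}{3} - 2\right) + \sqrt{9^{2} + 289}\right)^{2} = \left(- \frac{17}{3} + \sqrt{81 + 289}\right)^{2} = \left(- \frac{17}{3} + \sqrt{370}\right)^{2}$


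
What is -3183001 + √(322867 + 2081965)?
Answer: -3183001 + 4*√150302 ≈ -3.1815e+6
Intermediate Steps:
-3183001 + √(322867 + 2081965) = -3183001 + √2404832 = -3183001 + 4*√150302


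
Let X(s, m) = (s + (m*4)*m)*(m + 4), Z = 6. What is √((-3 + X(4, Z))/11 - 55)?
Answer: 2*√2398/11 ≈ 8.9035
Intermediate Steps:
X(s, m) = (4 + m)*(s + 4*m²) (X(s, m) = (s + (4*m)*m)*(4 + m) = (s + 4*m²)*(4 + m) = (4 + m)*(s + 4*m²))
√((-3 + X(4, Z))/11 - 55) = √((-3 + (4*4 + 4*6³ + 16*6² + 6*4))/11 - 55) = √((-3 + (16 + 4*216 + 16*36 + 24))*(1/11) - 55) = √((-3 + (16 + 864 + 576 + 24))*(1/11) - 55) = √((-3 + 1480)*(1/11) - 55) = √(1477*(1/11) - 55) = √(1477/11 - 55) = √(872/11) = 2*√2398/11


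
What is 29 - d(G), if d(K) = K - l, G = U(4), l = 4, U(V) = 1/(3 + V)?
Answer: 230/7 ≈ 32.857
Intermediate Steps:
G = ⅐ (G = 1/(3 + 4) = 1/7 = ⅐ ≈ 0.14286)
d(K) = -4 + K (d(K) = K - 1*4 = K - 4 = -4 + K)
29 - d(G) = 29 - (-4 + ⅐) = 29 - 1*(-27/7) = 29 + 27/7 = 230/7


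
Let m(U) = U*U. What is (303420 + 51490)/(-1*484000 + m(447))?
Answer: -354910/284191 ≈ -1.2488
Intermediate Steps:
m(U) = U²
(303420 + 51490)/(-1*484000 + m(447)) = (303420 + 51490)/(-1*484000 + 447²) = 354910/(-484000 + 199809) = 354910/(-284191) = 354910*(-1/284191) = -354910/284191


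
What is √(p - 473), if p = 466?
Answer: I*√7 ≈ 2.6458*I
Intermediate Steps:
√(p - 473) = √(466 - 473) = √(-7) = I*√7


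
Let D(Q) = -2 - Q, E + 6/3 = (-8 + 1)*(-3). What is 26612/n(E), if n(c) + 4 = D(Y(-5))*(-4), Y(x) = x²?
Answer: 6653/26 ≈ 255.88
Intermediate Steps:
E = 19 (E = -2 + (-8 + 1)*(-3) = -2 - 7*(-3) = -2 + 21 = 19)
n(c) = 104 (n(c) = -4 + (-2 - 1*(-5)²)*(-4) = -4 + (-2 - 1*25)*(-4) = -4 + (-2 - 25)*(-4) = -4 - 27*(-4) = -4 + 108 = 104)
26612/n(E) = 26612/104 = 26612*(1/104) = 6653/26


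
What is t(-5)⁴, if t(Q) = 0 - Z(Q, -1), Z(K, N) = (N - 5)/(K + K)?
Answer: 81/625 ≈ 0.12960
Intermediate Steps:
Z(K, N) = (-5 + N)/(2*K) (Z(K, N) = (-5 + N)/((2*K)) = (-5 + N)*(1/(2*K)) = (-5 + N)/(2*K))
t(Q) = 3/Q (t(Q) = 0 - (-5 - 1)/(2*Q) = 0 - (-6)/(2*Q) = 0 - (-3)/Q = 0 + 3/Q = 3/Q)
t(-5)⁴ = (3/(-5))⁴ = (3*(-⅕))⁴ = (-⅗)⁴ = 81/625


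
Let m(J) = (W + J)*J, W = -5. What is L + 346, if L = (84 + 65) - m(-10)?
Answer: 345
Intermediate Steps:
m(J) = J*(-5 + J) (m(J) = (-5 + J)*J = J*(-5 + J))
L = -1 (L = (84 + 65) - (-10)*(-5 - 10) = 149 - (-10)*(-15) = 149 - 1*150 = 149 - 150 = -1)
L + 346 = -1 + 346 = 345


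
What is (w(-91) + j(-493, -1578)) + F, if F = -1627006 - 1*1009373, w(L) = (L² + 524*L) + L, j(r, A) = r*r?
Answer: -2432824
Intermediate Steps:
j(r, A) = r²
w(L) = L² + 525*L
F = -2636379 (F = -1627006 - 1009373 = -2636379)
(w(-91) + j(-493, -1578)) + F = (-91*(525 - 91) + (-493)²) - 2636379 = (-91*434 + 243049) - 2636379 = (-39494 + 243049) - 2636379 = 203555 - 2636379 = -2432824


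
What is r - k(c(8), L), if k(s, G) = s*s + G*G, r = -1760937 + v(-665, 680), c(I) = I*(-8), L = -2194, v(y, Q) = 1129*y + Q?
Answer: -7328774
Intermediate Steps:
v(y, Q) = Q + 1129*y
c(I) = -8*I
r = -2511042 (r = -1760937 + (680 + 1129*(-665)) = -1760937 + (680 - 750785) = -1760937 - 750105 = -2511042)
k(s, G) = G**2 + s**2 (k(s, G) = s**2 + G**2 = G**2 + s**2)
r - k(c(8), L) = -2511042 - ((-2194)**2 + (-8*8)**2) = -2511042 - (4813636 + (-64)**2) = -2511042 - (4813636 + 4096) = -2511042 - 1*4817732 = -2511042 - 4817732 = -7328774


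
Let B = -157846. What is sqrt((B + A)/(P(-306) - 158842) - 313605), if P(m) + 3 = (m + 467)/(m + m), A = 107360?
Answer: 3*I*sqrt(329299756444998390397)/97213301 ≈ 560.0*I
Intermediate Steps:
P(m) = -3 + (467 + m)/(2*m) (P(m) = -3 + (m + 467)/(m + m) = -3 + (467 + m)/((2*m)) = -3 + (467 + m)*(1/(2*m)) = -3 + (467 + m)/(2*m))
sqrt((B + A)/(P(-306) - 158842) - 313605) = sqrt((-157846 + 107360)/((1/2)*(467 - 5*(-306))/(-306) - 158842) - 313605) = sqrt(-50486/((1/2)*(-1/306)*(467 + 1530) - 158842) - 313605) = sqrt(-50486/((1/2)*(-1/306)*1997 - 158842) - 313605) = sqrt(-50486/(-1997/612 - 158842) - 313605) = sqrt(-50486/(-97213301/612) - 313605) = sqrt(-50486*(-612/97213301) - 313605) = sqrt(30897432/97213301 - 313605) = sqrt(-30486546362673/97213301) = 3*I*sqrt(329299756444998390397)/97213301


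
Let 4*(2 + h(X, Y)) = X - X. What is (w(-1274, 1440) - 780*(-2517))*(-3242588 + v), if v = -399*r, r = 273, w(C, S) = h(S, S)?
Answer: -6579888635870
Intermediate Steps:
h(X, Y) = -2 (h(X, Y) = -2 + (X - X)/4 = -2 + (1/4)*0 = -2 + 0 = -2)
w(C, S) = -2
v = -108927 (v = -399*273 = -108927)
(w(-1274, 1440) - 780*(-2517))*(-3242588 + v) = (-2 - 780*(-2517))*(-3242588 - 108927) = (-2 + 1963260)*(-3351515) = 1963258*(-3351515) = -6579888635870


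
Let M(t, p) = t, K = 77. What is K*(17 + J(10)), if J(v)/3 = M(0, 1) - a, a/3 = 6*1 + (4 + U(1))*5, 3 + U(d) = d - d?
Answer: -6314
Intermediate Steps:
U(d) = -3 (U(d) = -3 + (d - d) = -3 + 0 = -3)
a = 33 (a = 3*(6*1 + (4 - 3)*5) = 3*(6 + 1*5) = 3*(6 + 5) = 3*11 = 33)
J(v) = -99 (J(v) = 3*(0 - 1*33) = 3*(0 - 33) = 3*(-33) = -99)
K*(17 + J(10)) = 77*(17 - 99) = 77*(-82) = -6314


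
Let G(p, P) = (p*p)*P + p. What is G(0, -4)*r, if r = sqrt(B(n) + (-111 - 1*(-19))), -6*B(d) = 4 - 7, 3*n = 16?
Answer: 0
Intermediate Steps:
n = 16/3 (n = (1/3)*16 = 16/3 ≈ 5.3333)
G(p, P) = p + P*p**2 (G(p, P) = p**2*P + p = P*p**2 + p = p + P*p**2)
B(d) = 1/2 (B(d) = -(4 - 7)/6 = -1/6*(-3) = 1/2)
r = I*sqrt(366)/2 (r = sqrt(1/2 + (-111 - 1*(-19))) = sqrt(1/2 + (-111 + 19)) = sqrt(1/2 - 92) = sqrt(-183/2) = I*sqrt(366)/2 ≈ 9.5656*I)
G(0, -4)*r = (0*(1 - 4*0))*(I*sqrt(366)/2) = (0*(1 + 0))*(I*sqrt(366)/2) = (0*1)*(I*sqrt(366)/2) = 0*(I*sqrt(366)/2) = 0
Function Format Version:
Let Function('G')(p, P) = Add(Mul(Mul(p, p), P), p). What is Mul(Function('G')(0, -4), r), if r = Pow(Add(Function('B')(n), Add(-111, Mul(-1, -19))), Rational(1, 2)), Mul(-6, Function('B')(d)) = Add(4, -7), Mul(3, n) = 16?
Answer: 0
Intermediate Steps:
n = Rational(16, 3) (n = Mul(Rational(1, 3), 16) = Rational(16, 3) ≈ 5.3333)
Function('G')(p, P) = Add(p, Mul(P, Pow(p, 2))) (Function('G')(p, P) = Add(Mul(Pow(p, 2), P), p) = Add(Mul(P, Pow(p, 2)), p) = Add(p, Mul(P, Pow(p, 2))))
Function('B')(d) = Rational(1, 2) (Function('B')(d) = Mul(Rational(-1, 6), Add(4, -7)) = Mul(Rational(-1, 6), -3) = Rational(1, 2))
r = Mul(Rational(1, 2), I, Pow(366, Rational(1, 2))) (r = Pow(Add(Rational(1, 2), Add(-111, Mul(-1, -19))), Rational(1, 2)) = Pow(Add(Rational(1, 2), Add(-111, 19)), Rational(1, 2)) = Pow(Add(Rational(1, 2), -92), Rational(1, 2)) = Pow(Rational(-183, 2), Rational(1, 2)) = Mul(Rational(1, 2), I, Pow(366, Rational(1, 2))) ≈ Mul(9.5656, I))
Mul(Function('G')(0, -4), r) = Mul(Mul(0, Add(1, Mul(-4, 0))), Mul(Rational(1, 2), I, Pow(366, Rational(1, 2)))) = Mul(Mul(0, Add(1, 0)), Mul(Rational(1, 2), I, Pow(366, Rational(1, 2)))) = Mul(Mul(0, 1), Mul(Rational(1, 2), I, Pow(366, Rational(1, 2)))) = Mul(0, Mul(Rational(1, 2), I, Pow(366, Rational(1, 2)))) = 0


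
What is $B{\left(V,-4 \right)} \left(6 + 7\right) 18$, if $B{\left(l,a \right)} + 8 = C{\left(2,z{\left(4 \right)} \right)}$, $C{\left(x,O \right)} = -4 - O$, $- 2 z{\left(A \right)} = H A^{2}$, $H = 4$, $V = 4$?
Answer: $4680$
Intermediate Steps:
$z{\left(A \right)} = - 2 A^{2}$ ($z{\left(A \right)} = - \frac{4 A^{2}}{2} = - 2 A^{2}$)
$B{\left(l,a \right)} = 20$ ($B{\left(l,a \right)} = -8 - \left(4 - 2 \cdot 4^{2}\right) = -8 - \left(4 - 32\right) = -8 - -28 = -8 + \left(-4 + 32\right) = -8 + 28 = 20$)
$B{\left(V,-4 \right)} \left(6 + 7\right) 18 = 20 \left(6 + 7\right) 18 = 20 \cdot 13 \cdot 18 = 260 \cdot 18 = 4680$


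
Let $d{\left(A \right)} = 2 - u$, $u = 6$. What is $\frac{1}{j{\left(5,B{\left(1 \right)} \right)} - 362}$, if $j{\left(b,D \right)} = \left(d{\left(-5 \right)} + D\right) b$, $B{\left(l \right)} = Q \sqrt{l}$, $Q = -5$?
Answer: $- \frac{1}{407} \approx -0.002457$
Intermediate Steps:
$d{\left(A \right)} = -4$ ($d{\left(A \right)} = 2 - 6 = -4$)
$B{\left(l \right)} = - 5 \sqrt{l}$
$j{\left(b,D \right)} = b \left(-4 + D\right)$ ($j{\left(b,D \right)} = \left(-4 + D\right) b = b \left(-4 + D\right)$)
$\frac{1}{j{\left(5,B{\left(1 \right)} \right)} - 362} = \frac{1}{5 \left(-4 - 5 \sqrt{1}\right) - 362} = \frac{1}{5 \left(-4 - 5\right) - 362} = \frac{1}{5 \left(-9\right) - 362} = \frac{1}{-45 - 362} = \frac{1}{-407} = - \frac{1}{407}$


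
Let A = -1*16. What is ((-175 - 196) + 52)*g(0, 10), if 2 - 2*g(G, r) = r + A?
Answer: -1276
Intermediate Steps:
A = -16
g(G, r) = 9 - r/2 (g(G, r) = 1 - (r - 16)/2 = 1 - (-16 + r)/2 = 1 + (8 - r/2) = 9 - r/2)
((-175 - 196) + 52)*g(0, 10) = ((-175 - 196) + 52)*(9 - ½*10) = (-371 + 52)*(9 - 5) = -319*4 = -1276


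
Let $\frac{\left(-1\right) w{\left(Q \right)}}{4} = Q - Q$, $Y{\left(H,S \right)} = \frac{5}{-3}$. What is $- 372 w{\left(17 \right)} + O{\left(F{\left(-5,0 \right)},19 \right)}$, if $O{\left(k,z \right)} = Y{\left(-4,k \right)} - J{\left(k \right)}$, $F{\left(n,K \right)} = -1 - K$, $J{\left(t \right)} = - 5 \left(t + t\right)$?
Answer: $- \frac{35}{3} \approx -11.667$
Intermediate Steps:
$Y{\left(H,S \right)} = - \frac{5}{3}$ ($Y{\left(H,S \right)} = 5 \left(- \frac{1}{3}\right) = - \frac{5}{3}$)
$w{\left(Q \right)} = 0$ ($w{\left(Q \right)} = - 4 \left(Q - Q\right) = \left(-4\right) 0 = 0$)
$J{\left(t \right)} = - 10 t$ ($J{\left(t \right)} = - 5 \cdot 2 t = - 10 t$)
$O{\left(k,z \right)} = - \frac{5}{3} + 10 k$ ($O{\left(k,z \right)} = - \frac{5}{3} - - 10 k = - \frac{5}{3} + 10 k$)
$- 372 w{\left(17 \right)} + O{\left(F{\left(-5,0 \right)},19 \right)} = \left(-372\right) 0 + \left(- \frac{5}{3} + 10 \left(-1 - 0\right)\right) = 0 + \left(- \frac{5}{3} + 10 \left(-1 + 0\right)\right) = 0 + \left(- \frac{5}{3} + 10 \left(-1\right)\right) = 0 - \frac{35}{3} = - \frac{35}{3}$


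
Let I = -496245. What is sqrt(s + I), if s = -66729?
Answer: I*sqrt(562974) ≈ 750.32*I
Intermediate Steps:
sqrt(s + I) = sqrt(-66729 - 496245) = sqrt(-562974) = I*sqrt(562974)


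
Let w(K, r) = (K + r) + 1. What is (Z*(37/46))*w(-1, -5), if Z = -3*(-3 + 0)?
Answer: -1665/46 ≈ -36.196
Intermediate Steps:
w(K, r) = 1 + K + r
Z = 9 (Z = -3*(-3) = 9)
(Z*(37/46))*w(-1, -5) = (9*(37/46))*(1 - 1 - 5) = (9*(37*(1/46)))*(-5) = (9*(37/46))*(-5) = (333/46)*(-5) = -1665/46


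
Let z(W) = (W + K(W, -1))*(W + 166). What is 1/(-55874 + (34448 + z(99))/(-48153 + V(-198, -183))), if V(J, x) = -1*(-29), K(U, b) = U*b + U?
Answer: -48124/2688941059 ≈ -1.7897e-5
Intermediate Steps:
K(U, b) = U + U*b
z(W) = W*(166 + W) (z(W) = (W + W*(1 - 1))*(W + 166) = (W + W*0)*(166 + W) = (W + 0)*(166 + W) = W*(166 + W))
V(J, x) = 29
1/(-55874 + (34448 + z(99))/(-48153 + V(-198, -183))) = 1/(-55874 + (34448 + 99*(166 + 99))/(-48153 + 29)) = 1/(-55874 + (34448 + 99*265)/(-48124)) = 1/(-55874 + (34448 + 26235)*(-1/48124)) = 1/(-55874 + 60683*(-1/48124)) = 1/(-55874 - 60683/48124) = 1/(-2688941059/48124) = -48124/2688941059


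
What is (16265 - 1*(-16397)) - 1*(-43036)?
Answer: 75698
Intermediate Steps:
(16265 - 1*(-16397)) - 1*(-43036) = (16265 + 16397) + 43036 = 32662 + 43036 = 75698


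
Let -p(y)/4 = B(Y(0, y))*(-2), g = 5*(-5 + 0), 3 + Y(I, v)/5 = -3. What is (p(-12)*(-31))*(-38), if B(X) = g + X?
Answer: -518320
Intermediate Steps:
Y(I, v) = -30 (Y(I, v) = -15 + 5*(-3) = -15 - 15 = -30)
g = -25 (g = 5*(-5) = -25)
B(X) = -25 + X
p(y) = -440 (p(y) = -4*(-25 - 30)*(-2) = -(-220)*(-2) = -4*110 = -440)
(p(-12)*(-31))*(-38) = -440*(-31)*(-38) = 13640*(-38) = -518320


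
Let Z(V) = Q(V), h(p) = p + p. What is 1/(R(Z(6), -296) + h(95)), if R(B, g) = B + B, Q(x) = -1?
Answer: 1/188 ≈ 0.0053191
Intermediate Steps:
h(p) = 2*p
Z(V) = -1
R(B, g) = 2*B
1/(R(Z(6), -296) + h(95)) = 1/(2*(-1) + 2*95) = 1/(-2 + 190) = 1/188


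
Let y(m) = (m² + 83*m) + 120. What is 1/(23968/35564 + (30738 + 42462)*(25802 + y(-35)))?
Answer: 8891/15777207536392 ≈ 5.6353e-10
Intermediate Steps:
y(m) = 120 + m² + 83*m
1/(23968/35564 + (30738 + 42462)*(25802 + y(-35))) = 1/(23968/35564 + (30738 + 42462)*(25802 + (120 + (-35)² + 83*(-35)))) = 1/(23968*(1/35564) + 73200*(25802 + (120 + 1225 - 2905))) = 1/(5992/8891 + 73200*(25802 - 1560)) = 1/(5992/8891 + 73200*24242) = 1/(5992/8891 + 1774514400) = 1/(15777207536392/8891) = 8891/15777207536392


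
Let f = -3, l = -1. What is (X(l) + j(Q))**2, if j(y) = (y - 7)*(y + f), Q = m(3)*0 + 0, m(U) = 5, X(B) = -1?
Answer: 400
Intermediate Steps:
Q = 0 (Q = 5*0 + 0 = 0 + 0 = 0)
j(y) = (-7 + y)*(-3 + y) (j(y) = (y - 7)*(y - 3) = (-7 + y)*(-3 + y))
(X(l) + j(Q))**2 = (-1 + (21 + 0**2 - 10*0))**2 = (-1 + (21 + 0 + 0))**2 = (-1 + 21)**2 = 20**2 = 400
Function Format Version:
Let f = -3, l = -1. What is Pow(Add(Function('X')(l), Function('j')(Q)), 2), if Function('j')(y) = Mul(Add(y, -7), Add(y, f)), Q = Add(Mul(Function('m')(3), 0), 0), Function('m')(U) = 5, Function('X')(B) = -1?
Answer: 400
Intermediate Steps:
Q = 0 (Q = Add(Mul(5, 0), 0) = Add(0, 0) = 0)
Function('j')(y) = Mul(Add(-7, y), Add(-3, y)) (Function('j')(y) = Mul(Add(y, -7), Add(y, -3)) = Mul(Add(-7, y), Add(-3, y)))
Pow(Add(Function('X')(l), Function('j')(Q)), 2) = Pow(Add(-1, Add(21, Pow(0, 2), Mul(-10, 0))), 2) = Pow(Add(-1, Add(21, 0, 0)), 2) = Pow(Add(-1, 21), 2) = Pow(20, 2) = 400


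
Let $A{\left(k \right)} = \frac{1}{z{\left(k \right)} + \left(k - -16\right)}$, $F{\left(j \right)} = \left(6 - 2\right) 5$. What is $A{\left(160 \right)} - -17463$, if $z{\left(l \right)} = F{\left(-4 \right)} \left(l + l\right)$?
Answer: $\frac{114836689}{6576} \approx 17463.0$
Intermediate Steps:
$F{\left(j \right)} = 20$ ($F{\left(j \right)} = 4 \cdot 5 = 20$)
$z{\left(l \right)} = 40 l$ ($z{\left(l \right)} = 20 \left(l + l\right) = 20 \cdot 2 l = 40 l$)
$A{\left(k \right)} = \frac{1}{16 + 41 k}$ ($A{\left(k \right)} = \frac{1}{40 k + \left(k - -16\right)} = \frac{1}{40 k + \left(k + 16\right)} = \frac{1}{40 k + \left(16 + k\right)} = \frac{1}{16 + 41 k}$)
$A{\left(160 \right)} - -17463 = \frac{1}{16 + 41 \cdot 160} - -17463 = \frac{1}{16 + 6560} + 17463 = \frac{1}{6576} + 17463 = \frac{114836689}{6576}$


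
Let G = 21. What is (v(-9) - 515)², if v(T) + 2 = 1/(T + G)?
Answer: 38477209/144 ≈ 2.6720e+5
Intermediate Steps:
v(T) = -2 + 1/(21 + T) (v(T) = -2 + 1/(T + 21) = -2 + 1/(21 + T))
(v(-9) - 515)² = ((-41 - 2*(-9))/(21 - 9) - 515)² = ((-41 + 18)/12 - 515)² = ((1/12)*(-23) - 515)² = (-23/12 - 515)² = (-6203/12)² = 38477209/144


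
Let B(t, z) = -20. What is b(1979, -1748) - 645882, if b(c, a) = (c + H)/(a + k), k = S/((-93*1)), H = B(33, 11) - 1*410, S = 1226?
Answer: -105789156837/163790 ≈ -6.4588e+5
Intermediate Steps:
H = -430 (H = -20 - 1*410 = -20 - 410 = -430)
k = -1226/93 (k = 1226/((-93*1)) = 1226/(-93) = 1226*(-1/93) = -1226/93 ≈ -13.183)
b(c, a) = (-430 + c)/(-1226/93 + a) (b(c, a) = (c - 430)/(a - 1226/93) = (-430 + c)/(-1226/93 + a))
b(1979, -1748) - 645882 = 93*(-430 + 1979)/(-1226 + 93*(-1748)) - 645882 = 93*1549/(-1226 - 162564) - 645882 = 93*1549/(-163790) - 645882 = 93*(-1/163790)*1549 - 645882 = -144057/163790 - 645882 = -105789156837/163790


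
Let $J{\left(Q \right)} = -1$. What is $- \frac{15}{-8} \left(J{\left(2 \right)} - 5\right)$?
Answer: $- \frac{45}{4} \approx -11.25$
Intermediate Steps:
$- \frac{15}{-8} \left(J{\left(2 \right)} - 5\right) = - \frac{15}{-8} \left(-1 - 5\right) = \left(-15\right) \left(- \frac{1}{8}\right) \left(-6\right) = \frac{15}{8} \left(-6\right) = - \frac{45}{4}$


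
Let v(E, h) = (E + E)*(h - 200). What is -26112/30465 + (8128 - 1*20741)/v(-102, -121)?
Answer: -232685917/221663340 ≈ -1.0497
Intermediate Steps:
v(E, h) = 2*E*(-200 + h) (v(E, h) = (2*E)*(-200 + h) = 2*E*(-200 + h))
-26112/30465 + (8128 - 1*20741)/v(-102, -121) = -26112/30465 + (8128 - 1*20741)/((2*(-102)*(-200 - 121))) = -26112*1/30465 + (8128 - 20741)/((2*(-102)*(-321))) = -8704/10155 - 12613/65484 = -232685917/221663340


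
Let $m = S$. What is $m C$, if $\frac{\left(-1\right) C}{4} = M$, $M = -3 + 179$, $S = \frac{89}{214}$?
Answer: $- \frac{31328}{107} \approx -292.79$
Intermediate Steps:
$S = \frac{89}{214}$ ($S = 89 \cdot \frac{1}{214} = \frac{89}{214} \approx 0.41589$)
$M = 176$
$C = -704$ ($C = \left(-4\right) 176 = -704$)
$m = \frac{89}{214} \approx 0.41589$
$m C = \frac{89}{214} \left(-704\right) = - \frac{31328}{107}$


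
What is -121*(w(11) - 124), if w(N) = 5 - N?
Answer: 15730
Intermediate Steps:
-121*(w(11) - 124) = -121*((5 - 1*11) - 124) = -121*((5 - 11) - 124) = -121*(-6 - 124) = -121*(-130) = 15730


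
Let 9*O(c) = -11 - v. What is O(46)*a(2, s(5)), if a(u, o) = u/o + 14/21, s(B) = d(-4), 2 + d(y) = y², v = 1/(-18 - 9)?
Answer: -5032/5103 ≈ -0.98609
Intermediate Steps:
v = -1/27 (v = 1/(-27) = -1/27 ≈ -0.037037)
d(y) = -2 + y²
s(B) = 14 (s(B) = -2 + (-4)² = -2 + 16 = 14)
a(u, o) = ⅔ + u/o (a(u, o) = u/o + 14*(1/21) = u/o + ⅔ = ⅔ + u/o)
O(c) = -296/243 (O(c) = (-11 - 1*(-1/27))/9 = (-11 + 1/27)/9 = (⅑)*(-296/27) = -296/243)
O(46)*a(2, s(5)) = -296*(⅔ + 2/14)/243 = -296*(⅔ + 2*(1/14))/243 = -296*(⅔ + ⅐)/243 = -296/243*17/21 = -5032/5103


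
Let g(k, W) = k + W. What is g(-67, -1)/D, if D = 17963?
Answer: -68/17963 ≈ -0.0037856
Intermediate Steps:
g(k, W) = W + k
g(-67, -1)/D = (-1 - 67)/17963 = -68*1/17963 = -68/17963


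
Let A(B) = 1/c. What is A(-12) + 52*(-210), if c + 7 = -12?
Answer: -207481/19 ≈ -10920.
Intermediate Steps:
c = -19 (c = -7 - 12 = -19)
A(B) = -1/19 (A(B) = 1/(-19) = -1/19)
A(-12) + 52*(-210) = -1/19 + 52*(-210) = -1/19 - 10920 = -207481/19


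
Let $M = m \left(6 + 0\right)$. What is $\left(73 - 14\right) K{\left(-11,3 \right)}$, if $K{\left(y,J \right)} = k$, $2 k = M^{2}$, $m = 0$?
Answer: $0$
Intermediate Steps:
$M = 0$ ($M = 0 \left(6 + 0\right) = 0 \cdot 6 = 0$)
$k = 0$ ($k = \frac{0^{2}}{2} = \frac{1}{2} \cdot 0 = 0$)
$K{\left(y,J \right)} = 0$
$\left(73 - 14\right) K{\left(-11,3 \right)} = \left(73 - 14\right) 0 = 59 \cdot 0 = 0$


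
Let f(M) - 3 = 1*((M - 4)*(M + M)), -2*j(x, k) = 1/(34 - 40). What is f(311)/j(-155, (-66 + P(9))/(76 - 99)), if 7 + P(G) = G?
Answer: 2291484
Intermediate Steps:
P(G) = -7 + G
j(x, k) = 1/12 (j(x, k) = -1/(2*(34 - 40)) = -½/(-6) = -½*(-⅙) = 1/12)
f(M) = 3 + 2*M*(-4 + M) (f(M) = 3 + 1*((M - 4)*(M + M)) = 3 + 1*((-4 + M)*(2*M)) = 3 + 1*(2*M*(-4 + M)) = 3 + 2*M*(-4 + M))
f(311)/j(-155, (-66 + P(9))/(76 - 99)) = (3 - 8*311 + 2*311²)/(1/12) = (3 - 2488 + 2*96721)*12 = (3 - 2488 + 193442)*12 = 190957*12 = 2291484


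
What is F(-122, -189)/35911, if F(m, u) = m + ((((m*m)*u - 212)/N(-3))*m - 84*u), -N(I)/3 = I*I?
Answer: -342795778/969597 ≈ -353.54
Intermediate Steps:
N(I) = -3*I² (N(I) = -3*I*I = -3*I²)
F(m, u) = m - 84*u + m*(212/27 - u*m²/27) (F(m, u) = m + ((((m*m)*u - 212)/((-3*(-3)²)))*m - 84*u) = m + (((m²*u - 212)/((-3*9)))*m - 84*u) = m + (((u*m² - 212)/(-27))*m - 84*u) = m + (((-212 + u*m²)*(-1/27))*m - 84*u) = m + ((212/27 - u*m²/27)*m - 84*u) = m + (m*(212/27 - u*m²/27) - 84*u) = m + (-84*u + m*(212/27 - u*m²/27)) = m - 84*u + m*(212/27 - u*m²/27))
F(-122, -189)/35911 = (-84*(-189) + (239/27)*(-122) - 1/27*(-189)*(-122)³)/35911 = (15876 - 29158/27 - 1/27*(-189)*(-1815848))*(1/35911) = (15876 - 29158/27 - 12710936)*(1/35911) = -342795778/27*1/35911 = -342795778/969597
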